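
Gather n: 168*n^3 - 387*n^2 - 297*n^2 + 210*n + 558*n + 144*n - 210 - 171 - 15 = 168*n^3 - 684*n^2 + 912*n - 396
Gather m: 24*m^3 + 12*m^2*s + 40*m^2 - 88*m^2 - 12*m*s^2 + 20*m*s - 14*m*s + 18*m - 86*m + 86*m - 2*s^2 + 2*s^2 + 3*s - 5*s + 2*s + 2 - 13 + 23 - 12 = 24*m^3 + m^2*(12*s - 48) + m*(-12*s^2 + 6*s + 18)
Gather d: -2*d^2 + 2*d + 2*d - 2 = -2*d^2 + 4*d - 2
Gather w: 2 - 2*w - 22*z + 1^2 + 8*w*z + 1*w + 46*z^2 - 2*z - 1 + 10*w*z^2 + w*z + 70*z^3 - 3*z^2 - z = w*(10*z^2 + 9*z - 1) + 70*z^3 + 43*z^2 - 25*z + 2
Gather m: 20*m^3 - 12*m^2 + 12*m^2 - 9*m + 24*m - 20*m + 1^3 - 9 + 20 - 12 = 20*m^3 - 5*m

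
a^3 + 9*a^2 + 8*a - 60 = (a - 2)*(a + 5)*(a + 6)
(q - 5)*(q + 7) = q^2 + 2*q - 35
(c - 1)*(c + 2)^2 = c^3 + 3*c^2 - 4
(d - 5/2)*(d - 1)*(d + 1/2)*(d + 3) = d^4 - 33*d^2/4 + 7*d/2 + 15/4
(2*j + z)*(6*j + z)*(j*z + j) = 12*j^3*z + 12*j^3 + 8*j^2*z^2 + 8*j^2*z + j*z^3 + j*z^2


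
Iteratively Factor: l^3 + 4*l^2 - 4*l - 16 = (l + 4)*(l^2 - 4) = (l - 2)*(l + 4)*(l + 2)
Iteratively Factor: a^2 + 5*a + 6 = (a + 3)*(a + 2)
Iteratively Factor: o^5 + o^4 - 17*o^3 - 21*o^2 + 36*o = (o - 4)*(o^4 + 5*o^3 + 3*o^2 - 9*o) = (o - 4)*(o + 3)*(o^3 + 2*o^2 - 3*o) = (o - 4)*(o + 3)^2*(o^2 - o) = o*(o - 4)*(o + 3)^2*(o - 1)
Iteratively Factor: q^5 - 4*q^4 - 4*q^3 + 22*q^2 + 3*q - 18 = (q + 2)*(q^4 - 6*q^3 + 8*q^2 + 6*q - 9) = (q - 1)*(q + 2)*(q^3 - 5*q^2 + 3*q + 9) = (q - 1)*(q + 1)*(q + 2)*(q^2 - 6*q + 9) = (q - 3)*(q - 1)*(q + 1)*(q + 2)*(q - 3)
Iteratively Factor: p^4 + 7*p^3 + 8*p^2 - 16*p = (p - 1)*(p^3 + 8*p^2 + 16*p) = (p - 1)*(p + 4)*(p^2 + 4*p) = p*(p - 1)*(p + 4)*(p + 4)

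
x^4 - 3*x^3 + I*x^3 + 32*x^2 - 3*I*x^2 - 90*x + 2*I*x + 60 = (x - 2)*(x - 1)*(x - 5*I)*(x + 6*I)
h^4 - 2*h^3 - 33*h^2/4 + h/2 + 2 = (h - 4)*(h - 1/2)*(h + 1/2)*(h + 2)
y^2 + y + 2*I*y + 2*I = (y + 1)*(y + 2*I)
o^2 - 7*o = o*(o - 7)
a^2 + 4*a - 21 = (a - 3)*(a + 7)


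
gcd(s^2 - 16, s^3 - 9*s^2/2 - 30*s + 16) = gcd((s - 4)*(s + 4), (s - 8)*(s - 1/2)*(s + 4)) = s + 4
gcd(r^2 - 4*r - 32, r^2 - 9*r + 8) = r - 8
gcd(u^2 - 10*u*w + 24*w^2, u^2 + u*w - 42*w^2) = u - 6*w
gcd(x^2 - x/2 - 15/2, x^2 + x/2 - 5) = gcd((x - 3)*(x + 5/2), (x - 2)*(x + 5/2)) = x + 5/2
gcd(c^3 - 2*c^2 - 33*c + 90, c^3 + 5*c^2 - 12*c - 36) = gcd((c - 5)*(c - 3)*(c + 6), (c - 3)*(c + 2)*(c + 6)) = c^2 + 3*c - 18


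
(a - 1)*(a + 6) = a^2 + 5*a - 6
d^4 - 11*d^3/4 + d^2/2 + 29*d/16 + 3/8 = (d - 2)*(d - 3/2)*(d + 1/4)*(d + 1/2)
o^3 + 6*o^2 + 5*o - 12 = (o - 1)*(o + 3)*(o + 4)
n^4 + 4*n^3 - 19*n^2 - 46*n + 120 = (n - 3)*(n - 2)*(n + 4)*(n + 5)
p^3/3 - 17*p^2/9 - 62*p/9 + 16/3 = (p/3 + 1)*(p - 8)*(p - 2/3)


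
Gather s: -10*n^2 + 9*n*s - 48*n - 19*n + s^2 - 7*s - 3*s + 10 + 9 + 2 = -10*n^2 - 67*n + s^2 + s*(9*n - 10) + 21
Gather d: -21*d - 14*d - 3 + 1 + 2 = -35*d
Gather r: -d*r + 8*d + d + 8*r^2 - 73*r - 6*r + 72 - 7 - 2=9*d + 8*r^2 + r*(-d - 79) + 63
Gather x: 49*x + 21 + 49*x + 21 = 98*x + 42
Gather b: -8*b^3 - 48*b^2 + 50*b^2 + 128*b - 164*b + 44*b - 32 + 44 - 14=-8*b^3 + 2*b^2 + 8*b - 2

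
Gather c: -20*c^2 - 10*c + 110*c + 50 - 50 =-20*c^2 + 100*c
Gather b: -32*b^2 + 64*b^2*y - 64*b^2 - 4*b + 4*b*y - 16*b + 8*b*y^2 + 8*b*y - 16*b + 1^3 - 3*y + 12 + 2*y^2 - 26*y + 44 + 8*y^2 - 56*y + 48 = b^2*(64*y - 96) + b*(8*y^2 + 12*y - 36) + 10*y^2 - 85*y + 105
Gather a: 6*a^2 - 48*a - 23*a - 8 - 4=6*a^2 - 71*a - 12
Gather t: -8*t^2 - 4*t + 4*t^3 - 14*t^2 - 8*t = 4*t^3 - 22*t^2 - 12*t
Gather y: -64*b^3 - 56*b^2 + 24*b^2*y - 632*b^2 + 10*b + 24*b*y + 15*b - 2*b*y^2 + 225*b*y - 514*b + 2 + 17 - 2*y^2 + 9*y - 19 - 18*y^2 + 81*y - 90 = -64*b^3 - 688*b^2 - 489*b + y^2*(-2*b - 20) + y*(24*b^2 + 249*b + 90) - 90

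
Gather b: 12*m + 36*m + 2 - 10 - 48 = 48*m - 56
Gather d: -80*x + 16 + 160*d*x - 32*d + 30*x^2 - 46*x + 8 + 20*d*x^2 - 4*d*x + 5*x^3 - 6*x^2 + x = d*(20*x^2 + 156*x - 32) + 5*x^3 + 24*x^2 - 125*x + 24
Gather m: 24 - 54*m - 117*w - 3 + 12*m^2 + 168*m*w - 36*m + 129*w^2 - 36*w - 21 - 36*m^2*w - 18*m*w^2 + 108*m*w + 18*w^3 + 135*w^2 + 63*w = m^2*(12 - 36*w) + m*(-18*w^2 + 276*w - 90) + 18*w^3 + 264*w^2 - 90*w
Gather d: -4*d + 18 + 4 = 22 - 4*d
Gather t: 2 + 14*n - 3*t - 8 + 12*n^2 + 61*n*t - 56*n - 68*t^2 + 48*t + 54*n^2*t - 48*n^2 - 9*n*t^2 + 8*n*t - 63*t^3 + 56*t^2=-36*n^2 - 42*n - 63*t^3 + t^2*(-9*n - 12) + t*(54*n^2 + 69*n + 45) - 6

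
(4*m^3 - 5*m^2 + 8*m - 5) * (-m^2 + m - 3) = -4*m^5 + 9*m^4 - 25*m^3 + 28*m^2 - 29*m + 15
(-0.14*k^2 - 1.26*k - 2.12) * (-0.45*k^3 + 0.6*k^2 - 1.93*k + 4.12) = 0.063*k^5 + 0.483*k^4 + 0.4682*k^3 + 0.583*k^2 - 1.0996*k - 8.7344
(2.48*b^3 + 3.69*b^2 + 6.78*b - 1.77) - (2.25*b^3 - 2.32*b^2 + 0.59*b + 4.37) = 0.23*b^3 + 6.01*b^2 + 6.19*b - 6.14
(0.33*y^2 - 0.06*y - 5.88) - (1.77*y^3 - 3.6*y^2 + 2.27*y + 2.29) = -1.77*y^3 + 3.93*y^2 - 2.33*y - 8.17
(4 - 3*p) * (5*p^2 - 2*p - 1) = -15*p^3 + 26*p^2 - 5*p - 4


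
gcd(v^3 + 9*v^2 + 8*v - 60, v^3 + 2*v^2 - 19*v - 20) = v + 5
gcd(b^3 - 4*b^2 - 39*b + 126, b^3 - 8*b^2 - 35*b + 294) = b^2 - b - 42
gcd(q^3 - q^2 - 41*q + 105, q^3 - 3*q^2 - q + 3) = q - 3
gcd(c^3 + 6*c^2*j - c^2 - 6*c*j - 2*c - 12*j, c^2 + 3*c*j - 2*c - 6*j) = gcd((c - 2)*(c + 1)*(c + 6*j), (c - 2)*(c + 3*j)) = c - 2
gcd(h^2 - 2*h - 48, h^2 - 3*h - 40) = h - 8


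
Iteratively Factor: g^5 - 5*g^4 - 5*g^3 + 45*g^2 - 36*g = (g - 3)*(g^4 - 2*g^3 - 11*g^2 + 12*g) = (g - 4)*(g - 3)*(g^3 + 2*g^2 - 3*g) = g*(g - 4)*(g - 3)*(g^2 + 2*g - 3) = g*(g - 4)*(g - 3)*(g + 3)*(g - 1)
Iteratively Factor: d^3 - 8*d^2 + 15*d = (d - 5)*(d^2 - 3*d) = d*(d - 5)*(d - 3)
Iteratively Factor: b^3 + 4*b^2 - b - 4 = (b - 1)*(b^2 + 5*b + 4) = (b - 1)*(b + 1)*(b + 4)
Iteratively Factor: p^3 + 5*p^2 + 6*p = (p)*(p^2 + 5*p + 6) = p*(p + 3)*(p + 2)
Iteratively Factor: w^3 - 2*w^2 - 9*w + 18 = (w - 3)*(w^2 + w - 6) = (w - 3)*(w - 2)*(w + 3)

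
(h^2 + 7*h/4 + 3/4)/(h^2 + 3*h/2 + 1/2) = (4*h + 3)/(2*(2*h + 1))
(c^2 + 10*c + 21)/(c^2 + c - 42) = (c + 3)/(c - 6)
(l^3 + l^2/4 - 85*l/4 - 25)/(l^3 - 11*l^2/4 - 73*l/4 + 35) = (4*l + 5)/(4*l - 7)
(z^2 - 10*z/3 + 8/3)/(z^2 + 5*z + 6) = (3*z^2 - 10*z + 8)/(3*(z^2 + 5*z + 6))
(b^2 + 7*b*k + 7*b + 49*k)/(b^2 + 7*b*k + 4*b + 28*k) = (b + 7)/(b + 4)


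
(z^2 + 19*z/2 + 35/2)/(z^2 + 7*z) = (z + 5/2)/z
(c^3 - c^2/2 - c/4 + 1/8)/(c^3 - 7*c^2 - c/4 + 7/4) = (c - 1/2)/(c - 7)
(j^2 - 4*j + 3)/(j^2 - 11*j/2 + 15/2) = 2*(j - 1)/(2*j - 5)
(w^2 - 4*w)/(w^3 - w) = (w - 4)/(w^2 - 1)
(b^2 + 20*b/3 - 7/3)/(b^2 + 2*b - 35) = (b - 1/3)/(b - 5)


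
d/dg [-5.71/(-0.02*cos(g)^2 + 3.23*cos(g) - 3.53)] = (0.2284*cos(g) - 18.4433)*sin(g)/(0.02*cos(g)^2 - 3.23*cos(g) + 3.53)^2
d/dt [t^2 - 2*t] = 2*t - 2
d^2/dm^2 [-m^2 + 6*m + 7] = -2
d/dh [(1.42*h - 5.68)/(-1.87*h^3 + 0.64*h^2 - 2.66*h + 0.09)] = (5.3108*h^3 - 32.7736*h^2 + 7.2704*h - 14.981)/(3.4969*h^6 - 2.3936*h^5 + 10.358*h^4 - 3.7414*h^3 + 7.1908*h^2 - 0.4788*h + 0.0081)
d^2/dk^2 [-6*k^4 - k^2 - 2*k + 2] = -72*k^2 - 2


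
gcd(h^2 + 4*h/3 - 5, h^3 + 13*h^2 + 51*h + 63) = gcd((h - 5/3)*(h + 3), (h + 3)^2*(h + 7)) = h + 3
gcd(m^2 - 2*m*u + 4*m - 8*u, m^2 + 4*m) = m + 4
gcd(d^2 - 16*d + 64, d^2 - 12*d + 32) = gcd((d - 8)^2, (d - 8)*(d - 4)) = d - 8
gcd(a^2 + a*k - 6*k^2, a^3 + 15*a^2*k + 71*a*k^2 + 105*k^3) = a + 3*k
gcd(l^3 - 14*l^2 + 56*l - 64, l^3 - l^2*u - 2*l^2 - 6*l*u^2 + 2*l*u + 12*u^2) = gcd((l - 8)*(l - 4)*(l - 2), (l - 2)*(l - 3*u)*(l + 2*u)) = l - 2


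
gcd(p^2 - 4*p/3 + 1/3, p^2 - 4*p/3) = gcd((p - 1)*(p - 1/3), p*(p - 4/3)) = 1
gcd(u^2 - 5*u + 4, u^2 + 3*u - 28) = u - 4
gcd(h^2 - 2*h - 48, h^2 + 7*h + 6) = h + 6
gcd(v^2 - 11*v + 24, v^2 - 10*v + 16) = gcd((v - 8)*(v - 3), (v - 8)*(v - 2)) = v - 8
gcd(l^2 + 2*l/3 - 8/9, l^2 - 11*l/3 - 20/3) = l + 4/3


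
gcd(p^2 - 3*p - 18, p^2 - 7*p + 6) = p - 6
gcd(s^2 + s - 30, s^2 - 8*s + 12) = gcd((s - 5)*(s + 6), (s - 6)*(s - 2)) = 1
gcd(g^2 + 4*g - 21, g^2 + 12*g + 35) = g + 7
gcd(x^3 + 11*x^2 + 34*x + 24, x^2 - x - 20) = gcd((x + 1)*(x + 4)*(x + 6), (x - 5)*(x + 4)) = x + 4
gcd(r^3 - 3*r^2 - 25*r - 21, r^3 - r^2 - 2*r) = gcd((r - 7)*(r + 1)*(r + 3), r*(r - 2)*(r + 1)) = r + 1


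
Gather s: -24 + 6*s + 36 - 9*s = 12 - 3*s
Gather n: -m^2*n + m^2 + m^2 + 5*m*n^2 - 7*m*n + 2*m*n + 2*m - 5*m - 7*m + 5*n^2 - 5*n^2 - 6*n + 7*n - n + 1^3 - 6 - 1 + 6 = 2*m^2 + 5*m*n^2 - 10*m + n*(-m^2 - 5*m)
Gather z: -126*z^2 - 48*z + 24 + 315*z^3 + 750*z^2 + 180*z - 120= 315*z^3 + 624*z^2 + 132*z - 96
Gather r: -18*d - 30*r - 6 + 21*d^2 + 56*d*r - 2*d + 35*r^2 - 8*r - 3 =21*d^2 - 20*d + 35*r^2 + r*(56*d - 38) - 9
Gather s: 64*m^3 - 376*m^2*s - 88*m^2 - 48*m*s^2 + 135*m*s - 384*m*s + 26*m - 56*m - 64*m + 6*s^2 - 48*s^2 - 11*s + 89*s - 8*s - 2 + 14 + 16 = 64*m^3 - 88*m^2 - 94*m + s^2*(-48*m - 42) + s*(-376*m^2 - 249*m + 70) + 28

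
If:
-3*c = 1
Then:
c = -1/3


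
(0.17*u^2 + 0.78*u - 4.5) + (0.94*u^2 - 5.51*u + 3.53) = 1.11*u^2 - 4.73*u - 0.97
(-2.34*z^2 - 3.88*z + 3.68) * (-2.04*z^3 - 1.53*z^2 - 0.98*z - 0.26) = 4.7736*z^5 + 11.4954*z^4 + 0.722399999999999*z^3 - 1.2196*z^2 - 2.5976*z - 0.9568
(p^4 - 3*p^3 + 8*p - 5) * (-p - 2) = -p^5 + p^4 + 6*p^3 - 8*p^2 - 11*p + 10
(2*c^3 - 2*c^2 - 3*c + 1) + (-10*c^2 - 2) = 2*c^3 - 12*c^2 - 3*c - 1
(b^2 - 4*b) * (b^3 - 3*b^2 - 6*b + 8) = b^5 - 7*b^4 + 6*b^3 + 32*b^2 - 32*b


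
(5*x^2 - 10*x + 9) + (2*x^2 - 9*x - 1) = 7*x^2 - 19*x + 8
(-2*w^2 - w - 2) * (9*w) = -18*w^3 - 9*w^2 - 18*w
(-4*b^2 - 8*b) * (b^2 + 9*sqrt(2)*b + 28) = -4*b^4 - 36*sqrt(2)*b^3 - 8*b^3 - 112*b^2 - 72*sqrt(2)*b^2 - 224*b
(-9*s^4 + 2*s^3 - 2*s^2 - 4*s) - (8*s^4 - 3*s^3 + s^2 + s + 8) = -17*s^4 + 5*s^3 - 3*s^2 - 5*s - 8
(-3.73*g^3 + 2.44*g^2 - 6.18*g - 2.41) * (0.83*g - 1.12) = -3.0959*g^4 + 6.2028*g^3 - 7.8622*g^2 + 4.9213*g + 2.6992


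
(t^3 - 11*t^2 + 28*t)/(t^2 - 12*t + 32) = t*(t - 7)/(t - 8)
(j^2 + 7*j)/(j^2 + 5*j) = (j + 7)/(j + 5)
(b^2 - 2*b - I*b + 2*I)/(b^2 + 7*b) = (b^2 - 2*b - I*b + 2*I)/(b*(b + 7))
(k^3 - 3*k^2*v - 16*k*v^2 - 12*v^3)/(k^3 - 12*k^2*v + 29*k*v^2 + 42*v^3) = (-k - 2*v)/(-k + 7*v)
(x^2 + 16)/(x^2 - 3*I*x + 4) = (x + 4*I)/(x + I)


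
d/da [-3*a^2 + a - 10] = 1 - 6*a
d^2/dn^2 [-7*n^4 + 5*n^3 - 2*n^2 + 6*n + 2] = -84*n^2 + 30*n - 4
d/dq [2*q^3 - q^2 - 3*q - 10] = 6*q^2 - 2*q - 3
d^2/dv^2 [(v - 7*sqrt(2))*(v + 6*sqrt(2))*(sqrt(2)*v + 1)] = 6*sqrt(2)*v - 2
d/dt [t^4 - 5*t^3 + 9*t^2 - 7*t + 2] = 4*t^3 - 15*t^2 + 18*t - 7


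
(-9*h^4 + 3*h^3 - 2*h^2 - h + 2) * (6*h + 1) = -54*h^5 + 9*h^4 - 9*h^3 - 8*h^2 + 11*h + 2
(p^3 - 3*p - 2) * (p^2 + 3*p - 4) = p^5 + 3*p^4 - 7*p^3 - 11*p^2 + 6*p + 8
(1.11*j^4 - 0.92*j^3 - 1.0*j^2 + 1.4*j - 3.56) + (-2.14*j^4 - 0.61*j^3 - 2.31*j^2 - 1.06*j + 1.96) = -1.03*j^4 - 1.53*j^3 - 3.31*j^2 + 0.34*j - 1.6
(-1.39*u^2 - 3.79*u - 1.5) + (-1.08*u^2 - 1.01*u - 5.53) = -2.47*u^2 - 4.8*u - 7.03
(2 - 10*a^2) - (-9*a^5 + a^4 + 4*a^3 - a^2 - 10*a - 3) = 9*a^5 - a^4 - 4*a^3 - 9*a^2 + 10*a + 5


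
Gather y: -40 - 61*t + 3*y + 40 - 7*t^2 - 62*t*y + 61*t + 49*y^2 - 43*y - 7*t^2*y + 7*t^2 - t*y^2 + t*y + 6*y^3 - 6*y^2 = 6*y^3 + y^2*(43 - t) + y*(-7*t^2 - 61*t - 40)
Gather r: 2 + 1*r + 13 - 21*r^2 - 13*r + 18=-21*r^2 - 12*r + 33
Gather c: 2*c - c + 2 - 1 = c + 1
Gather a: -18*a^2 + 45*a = -18*a^2 + 45*a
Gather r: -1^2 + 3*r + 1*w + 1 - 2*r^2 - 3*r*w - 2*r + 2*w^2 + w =-2*r^2 + r*(1 - 3*w) + 2*w^2 + 2*w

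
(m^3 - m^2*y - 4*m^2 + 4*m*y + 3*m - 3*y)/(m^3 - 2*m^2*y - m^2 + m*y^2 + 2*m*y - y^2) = (3 - m)/(-m + y)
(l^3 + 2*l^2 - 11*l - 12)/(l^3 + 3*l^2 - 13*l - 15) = (l + 4)/(l + 5)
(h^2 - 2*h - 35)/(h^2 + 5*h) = (h - 7)/h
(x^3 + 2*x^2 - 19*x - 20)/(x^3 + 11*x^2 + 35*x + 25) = (x - 4)/(x + 5)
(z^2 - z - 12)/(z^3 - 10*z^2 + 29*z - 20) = (z + 3)/(z^2 - 6*z + 5)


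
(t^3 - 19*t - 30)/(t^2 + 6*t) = (t^3 - 19*t - 30)/(t*(t + 6))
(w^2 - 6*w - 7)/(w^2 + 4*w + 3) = (w - 7)/(w + 3)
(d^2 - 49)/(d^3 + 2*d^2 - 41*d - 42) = (d - 7)/(d^2 - 5*d - 6)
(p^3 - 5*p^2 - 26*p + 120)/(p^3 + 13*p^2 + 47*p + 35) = (p^2 - 10*p + 24)/(p^2 + 8*p + 7)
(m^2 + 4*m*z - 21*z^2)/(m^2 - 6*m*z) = (m^2 + 4*m*z - 21*z^2)/(m*(m - 6*z))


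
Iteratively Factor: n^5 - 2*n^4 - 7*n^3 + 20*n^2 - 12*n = (n - 2)*(n^4 - 7*n^2 + 6*n) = (n - 2)*(n + 3)*(n^3 - 3*n^2 + 2*n) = (n - 2)*(n - 1)*(n + 3)*(n^2 - 2*n) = (n - 2)^2*(n - 1)*(n + 3)*(n)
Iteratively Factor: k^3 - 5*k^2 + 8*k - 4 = (k - 1)*(k^2 - 4*k + 4) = (k - 2)*(k - 1)*(k - 2)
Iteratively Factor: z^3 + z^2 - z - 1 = (z + 1)*(z^2 - 1) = (z + 1)^2*(z - 1)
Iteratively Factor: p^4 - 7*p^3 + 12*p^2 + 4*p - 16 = (p - 4)*(p^3 - 3*p^2 + 4) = (p - 4)*(p - 2)*(p^2 - p - 2) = (p - 4)*(p - 2)^2*(p + 1)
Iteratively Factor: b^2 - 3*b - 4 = (b - 4)*(b + 1)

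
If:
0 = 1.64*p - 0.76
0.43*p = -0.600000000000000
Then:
No Solution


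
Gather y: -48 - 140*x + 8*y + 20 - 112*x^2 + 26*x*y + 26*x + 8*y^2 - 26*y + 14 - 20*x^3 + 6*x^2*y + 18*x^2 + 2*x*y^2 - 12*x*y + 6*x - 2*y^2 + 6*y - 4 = -20*x^3 - 94*x^2 - 108*x + y^2*(2*x + 6) + y*(6*x^2 + 14*x - 12) - 18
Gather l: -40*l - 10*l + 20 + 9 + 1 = 30 - 50*l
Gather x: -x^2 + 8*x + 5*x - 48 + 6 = -x^2 + 13*x - 42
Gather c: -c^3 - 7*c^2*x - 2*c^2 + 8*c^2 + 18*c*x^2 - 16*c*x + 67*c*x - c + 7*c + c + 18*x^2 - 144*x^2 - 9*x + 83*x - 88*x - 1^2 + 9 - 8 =-c^3 + c^2*(6 - 7*x) + c*(18*x^2 + 51*x + 7) - 126*x^2 - 14*x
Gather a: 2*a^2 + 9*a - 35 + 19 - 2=2*a^2 + 9*a - 18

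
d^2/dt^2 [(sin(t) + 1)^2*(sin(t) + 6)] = -9*sin(t)^3 - 32*sin(t)^2 - 7*sin(t) + 16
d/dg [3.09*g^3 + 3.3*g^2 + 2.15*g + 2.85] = 9.27*g^2 + 6.6*g + 2.15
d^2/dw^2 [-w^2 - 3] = -2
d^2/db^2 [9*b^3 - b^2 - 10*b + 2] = 54*b - 2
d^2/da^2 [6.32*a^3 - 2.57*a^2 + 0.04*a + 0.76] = 37.92*a - 5.14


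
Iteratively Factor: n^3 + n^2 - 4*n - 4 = (n - 2)*(n^2 + 3*n + 2) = (n - 2)*(n + 1)*(n + 2)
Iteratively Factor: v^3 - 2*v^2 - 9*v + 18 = (v + 3)*(v^2 - 5*v + 6) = (v - 2)*(v + 3)*(v - 3)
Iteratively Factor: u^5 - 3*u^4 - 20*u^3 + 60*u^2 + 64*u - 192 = (u - 3)*(u^4 - 20*u^2 + 64) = (u - 4)*(u - 3)*(u^3 + 4*u^2 - 4*u - 16) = (u - 4)*(u - 3)*(u + 4)*(u^2 - 4) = (u - 4)*(u - 3)*(u + 2)*(u + 4)*(u - 2)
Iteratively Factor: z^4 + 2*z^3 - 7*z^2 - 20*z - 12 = (z + 2)*(z^3 - 7*z - 6) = (z - 3)*(z + 2)*(z^2 + 3*z + 2) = (z - 3)*(z + 2)^2*(z + 1)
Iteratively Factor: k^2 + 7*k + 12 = (k + 3)*(k + 4)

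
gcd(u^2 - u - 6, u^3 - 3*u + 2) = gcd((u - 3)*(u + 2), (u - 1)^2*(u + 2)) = u + 2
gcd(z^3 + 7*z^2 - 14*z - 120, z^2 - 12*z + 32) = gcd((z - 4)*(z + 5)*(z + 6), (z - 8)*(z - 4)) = z - 4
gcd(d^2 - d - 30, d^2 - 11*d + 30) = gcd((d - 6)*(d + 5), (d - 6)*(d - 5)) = d - 6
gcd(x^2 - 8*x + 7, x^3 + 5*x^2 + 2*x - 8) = x - 1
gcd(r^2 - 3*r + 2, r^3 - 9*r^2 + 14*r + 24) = 1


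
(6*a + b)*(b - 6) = 6*a*b - 36*a + b^2 - 6*b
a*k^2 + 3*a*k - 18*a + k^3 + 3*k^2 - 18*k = (a + k)*(k - 3)*(k + 6)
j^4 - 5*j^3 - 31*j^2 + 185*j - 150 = (j - 5)^2*(j - 1)*(j + 6)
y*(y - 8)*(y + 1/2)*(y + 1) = y^4 - 13*y^3/2 - 23*y^2/2 - 4*y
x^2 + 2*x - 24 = (x - 4)*(x + 6)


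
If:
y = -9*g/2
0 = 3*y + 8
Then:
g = 16/27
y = -8/3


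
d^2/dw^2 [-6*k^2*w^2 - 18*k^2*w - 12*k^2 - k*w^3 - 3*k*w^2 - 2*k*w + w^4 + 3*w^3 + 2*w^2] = -12*k^2 - 6*k*w - 6*k + 12*w^2 + 18*w + 4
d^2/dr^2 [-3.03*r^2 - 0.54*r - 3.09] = -6.06000000000000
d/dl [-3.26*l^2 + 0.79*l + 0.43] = 0.79 - 6.52*l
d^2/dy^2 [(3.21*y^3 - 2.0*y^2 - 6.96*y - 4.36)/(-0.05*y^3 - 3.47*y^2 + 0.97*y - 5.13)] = (1.12387*y^6 - 0.829710000000034*y^5 + 17.83854*y^4 + 294.911892*y^3 + 174.52479*y^2 - 1344.999414*y + 27.513968)/(0.000125*y^9 + 0.026025*y^8 + 1.79886*y^7 + 40.810628*y^6 - 29.557554*y^5 + 193.61139*y^4 - 100.56754*y^3 + 288.43938*y^2 - 76.582179*y + 135.005697)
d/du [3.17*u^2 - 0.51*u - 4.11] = 6.34*u - 0.51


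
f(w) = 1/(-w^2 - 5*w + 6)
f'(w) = (2*w + 5)/(-w^2 - 5*w + 6)^2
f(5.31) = -0.02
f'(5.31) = 0.01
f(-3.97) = 0.10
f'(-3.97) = -0.03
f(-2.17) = 0.08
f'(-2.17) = 0.00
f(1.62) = -0.21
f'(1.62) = 0.37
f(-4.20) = 0.11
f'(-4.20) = -0.04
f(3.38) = -0.04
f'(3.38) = 0.02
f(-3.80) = 0.09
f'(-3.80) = -0.02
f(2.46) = -0.08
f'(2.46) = 0.07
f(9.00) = -0.00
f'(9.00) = 0.00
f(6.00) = -0.02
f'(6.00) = 0.00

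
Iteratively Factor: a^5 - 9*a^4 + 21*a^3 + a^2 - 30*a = (a - 3)*(a^4 - 6*a^3 + 3*a^2 + 10*a) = a*(a - 3)*(a^3 - 6*a^2 + 3*a + 10) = a*(a - 3)*(a + 1)*(a^2 - 7*a + 10) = a*(a - 3)*(a - 2)*(a + 1)*(a - 5)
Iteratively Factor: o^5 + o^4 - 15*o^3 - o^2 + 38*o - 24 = (o - 3)*(o^4 + 4*o^3 - 3*o^2 - 10*o + 8) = (o - 3)*(o + 2)*(o^3 + 2*o^2 - 7*o + 4) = (o - 3)*(o + 2)*(o + 4)*(o^2 - 2*o + 1) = (o - 3)*(o - 1)*(o + 2)*(o + 4)*(o - 1)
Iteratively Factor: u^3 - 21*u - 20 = (u - 5)*(u^2 + 5*u + 4) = (u - 5)*(u + 4)*(u + 1)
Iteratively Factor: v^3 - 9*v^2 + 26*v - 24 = (v - 2)*(v^2 - 7*v + 12) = (v - 3)*(v - 2)*(v - 4)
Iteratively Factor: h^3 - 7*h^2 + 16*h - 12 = (h - 2)*(h^2 - 5*h + 6) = (h - 2)^2*(h - 3)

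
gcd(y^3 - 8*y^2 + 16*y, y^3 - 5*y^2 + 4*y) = y^2 - 4*y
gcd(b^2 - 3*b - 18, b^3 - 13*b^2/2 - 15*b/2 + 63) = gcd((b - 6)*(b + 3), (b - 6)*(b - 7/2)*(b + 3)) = b^2 - 3*b - 18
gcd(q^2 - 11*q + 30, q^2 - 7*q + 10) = q - 5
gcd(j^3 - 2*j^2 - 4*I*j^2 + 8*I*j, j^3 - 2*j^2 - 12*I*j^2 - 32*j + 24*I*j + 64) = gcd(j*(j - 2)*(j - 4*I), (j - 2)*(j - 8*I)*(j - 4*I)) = j^2 + j*(-2 - 4*I) + 8*I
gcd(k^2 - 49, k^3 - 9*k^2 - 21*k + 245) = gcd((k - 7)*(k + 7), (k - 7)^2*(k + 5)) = k - 7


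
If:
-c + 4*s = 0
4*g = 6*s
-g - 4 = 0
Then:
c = -32/3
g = -4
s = -8/3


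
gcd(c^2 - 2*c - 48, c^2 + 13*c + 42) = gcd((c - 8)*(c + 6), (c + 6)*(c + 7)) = c + 6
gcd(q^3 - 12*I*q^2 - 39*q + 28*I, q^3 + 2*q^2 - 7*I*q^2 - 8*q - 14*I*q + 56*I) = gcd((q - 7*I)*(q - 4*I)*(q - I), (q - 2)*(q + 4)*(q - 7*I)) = q - 7*I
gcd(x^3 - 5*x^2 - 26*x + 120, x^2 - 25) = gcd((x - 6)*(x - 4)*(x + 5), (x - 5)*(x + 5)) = x + 5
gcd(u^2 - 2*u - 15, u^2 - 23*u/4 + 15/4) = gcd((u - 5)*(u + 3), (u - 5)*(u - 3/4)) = u - 5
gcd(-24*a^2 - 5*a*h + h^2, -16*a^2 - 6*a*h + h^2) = 8*a - h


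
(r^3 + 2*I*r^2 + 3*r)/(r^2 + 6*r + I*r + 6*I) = r*(r^2 + 2*I*r + 3)/(r^2 + r*(6 + I) + 6*I)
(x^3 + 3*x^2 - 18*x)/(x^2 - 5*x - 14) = x*(-x^2 - 3*x + 18)/(-x^2 + 5*x + 14)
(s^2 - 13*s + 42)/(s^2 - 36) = (s - 7)/(s + 6)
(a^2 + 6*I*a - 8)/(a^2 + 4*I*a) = (a + 2*I)/a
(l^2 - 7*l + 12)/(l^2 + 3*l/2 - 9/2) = 2*(l^2 - 7*l + 12)/(2*l^2 + 3*l - 9)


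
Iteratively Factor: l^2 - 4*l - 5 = (l - 5)*(l + 1)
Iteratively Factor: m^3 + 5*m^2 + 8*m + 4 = (m + 1)*(m^2 + 4*m + 4) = (m + 1)*(m + 2)*(m + 2)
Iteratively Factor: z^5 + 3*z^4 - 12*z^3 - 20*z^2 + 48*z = (z - 2)*(z^4 + 5*z^3 - 2*z^2 - 24*z) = (z - 2)^2*(z^3 + 7*z^2 + 12*z) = (z - 2)^2*(z + 4)*(z^2 + 3*z) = z*(z - 2)^2*(z + 4)*(z + 3)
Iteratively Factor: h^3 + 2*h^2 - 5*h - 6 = (h - 2)*(h^2 + 4*h + 3) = (h - 2)*(h + 3)*(h + 1)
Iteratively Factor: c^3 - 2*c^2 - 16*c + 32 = (c - 2)*(c^2 - 16) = (c - 2)*(c + 4)*(c - 4)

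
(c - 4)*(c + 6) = c^2 + 2*c - 24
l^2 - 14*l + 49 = (l - 7)^2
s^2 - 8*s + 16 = (s - 4)^2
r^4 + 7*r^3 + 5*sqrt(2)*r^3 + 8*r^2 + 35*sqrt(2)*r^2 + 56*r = r*(r + 7)*(r + sqrt(2))*(r + 4*sqrt(2))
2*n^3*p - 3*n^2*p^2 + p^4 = p*(-n + p)^2*(2*n + p)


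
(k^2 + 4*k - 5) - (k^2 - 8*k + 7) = 12*k - 12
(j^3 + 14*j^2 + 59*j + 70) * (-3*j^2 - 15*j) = -3*j^5 - 57*j^4 - 387*j^3 - 1095*j^2 - 1050*j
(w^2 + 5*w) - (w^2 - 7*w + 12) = 12*w - 12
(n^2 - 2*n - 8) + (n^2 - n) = 2*n^2 - 3*n - 8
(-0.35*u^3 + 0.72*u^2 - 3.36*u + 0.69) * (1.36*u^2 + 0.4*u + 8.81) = -0.476*u^5 + 0.8392*u^4 - 7.3651*u^3 + 5.9376*u^2 - 29.3256*u + 6.0789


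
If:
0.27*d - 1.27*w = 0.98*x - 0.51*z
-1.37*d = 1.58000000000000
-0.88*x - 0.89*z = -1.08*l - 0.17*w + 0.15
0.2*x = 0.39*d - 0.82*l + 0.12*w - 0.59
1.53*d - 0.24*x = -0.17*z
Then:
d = -1.15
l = 0.36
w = 4.71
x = -3.84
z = 4.96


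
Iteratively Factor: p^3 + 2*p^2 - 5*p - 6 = (p - 2)*(p^2 + 4*p + 3) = (p - 2)*(p + 1)*(p + 3)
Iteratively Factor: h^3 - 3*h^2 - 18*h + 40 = (h - 5)*(h^2 + 2*h - 8) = (h - 5)*(h + 4)*(h - 2)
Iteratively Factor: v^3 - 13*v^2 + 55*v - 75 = (v - 5)*(v^2 - 8*v + 15) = (v - 5)*(v - 3)*(v - 5)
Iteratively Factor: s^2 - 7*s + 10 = (s - 2)*(s - 5)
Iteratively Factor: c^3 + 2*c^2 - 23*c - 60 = (c - 5)*(c^2 + 7*c + 12) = (c - 5)*(c + 3)*(c + 4)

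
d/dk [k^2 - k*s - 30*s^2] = 2*k - s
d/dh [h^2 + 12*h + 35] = 2*h + 12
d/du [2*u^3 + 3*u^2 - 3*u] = 6*u^2 + 6*u - 3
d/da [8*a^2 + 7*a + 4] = 16*a + 7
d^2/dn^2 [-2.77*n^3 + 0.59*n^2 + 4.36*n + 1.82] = 1.18 - 16.62*n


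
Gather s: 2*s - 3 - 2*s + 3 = 0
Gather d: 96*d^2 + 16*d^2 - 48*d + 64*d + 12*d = 112*d^2 + 28*d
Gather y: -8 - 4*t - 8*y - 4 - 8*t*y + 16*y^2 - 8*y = -4*t + 16*y^2 + y*(-8*t - 16) - 12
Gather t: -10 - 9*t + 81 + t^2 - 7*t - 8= t^2 - 16*t + 63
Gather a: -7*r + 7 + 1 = 8 - 7*r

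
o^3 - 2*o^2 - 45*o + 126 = (o - 6)*(o - 3)*(o + 7)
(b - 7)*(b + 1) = b^2 - 6*b - 7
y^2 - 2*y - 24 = (y - 6)*(y + 4)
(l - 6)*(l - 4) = l^2 - 10*l + 24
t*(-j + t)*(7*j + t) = -7*j^2*t + 6*j*t^2 + t^3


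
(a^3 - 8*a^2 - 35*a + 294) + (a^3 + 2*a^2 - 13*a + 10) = 2*a^3 - 6*a^2 - 48*a + 304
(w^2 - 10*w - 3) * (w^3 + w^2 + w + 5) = w^5 - 9*w^4 - 12*w^3 - 8*w^2 - 53*w - 15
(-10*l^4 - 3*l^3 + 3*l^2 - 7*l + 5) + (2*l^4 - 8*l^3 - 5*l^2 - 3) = -8*l^4 - 11*l^3 - 2*l^2 - 7*l + 2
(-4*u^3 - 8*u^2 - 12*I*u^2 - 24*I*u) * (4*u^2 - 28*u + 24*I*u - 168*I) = -16*u^5 + 80*u^4 - 144*I*u^4 + 512*u^3 + 720*I*u^3 - 1440*u^2 + 2016*I*u^2 - 4032*u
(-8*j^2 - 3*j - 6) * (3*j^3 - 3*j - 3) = -24*j^5 - 9*j^4 + 6*j^3 + 33*j^2 + 27*j + 18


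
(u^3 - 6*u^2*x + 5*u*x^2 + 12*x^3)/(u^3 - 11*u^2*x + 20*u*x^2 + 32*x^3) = (-u + 3*x)/(-u + 8*x)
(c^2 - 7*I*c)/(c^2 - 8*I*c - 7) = c/(c - I)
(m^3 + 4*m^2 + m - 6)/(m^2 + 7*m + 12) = (m^2 + m - 2)/(m + 4)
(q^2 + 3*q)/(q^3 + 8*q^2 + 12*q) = (q + 3)/(q^2 + 8*q + 12)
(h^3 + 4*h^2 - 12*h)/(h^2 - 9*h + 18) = h*(h^2 + 4*h - 12)/(h^2 - 9*h + 18)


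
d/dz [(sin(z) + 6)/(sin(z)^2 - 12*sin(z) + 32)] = (-12*sin(z) + cos(z)^2 + 103)*cos(z)/(sin(z)^2 - 12*sin(z) + 32)^2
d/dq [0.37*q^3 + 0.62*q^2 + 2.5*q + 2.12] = 1.11*q^2 + 1.24*q + 2.5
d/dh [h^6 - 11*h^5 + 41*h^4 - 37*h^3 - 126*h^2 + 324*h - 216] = 6*h^5 - 55*h^4 + 164*h^3 - 111*h^2 - 252*h + 324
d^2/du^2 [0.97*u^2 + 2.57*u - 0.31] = 1.94000000000000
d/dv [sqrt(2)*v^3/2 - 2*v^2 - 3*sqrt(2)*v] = 3*sqrt(2)*v^2/2 - 4*v - 3*sqrt(2)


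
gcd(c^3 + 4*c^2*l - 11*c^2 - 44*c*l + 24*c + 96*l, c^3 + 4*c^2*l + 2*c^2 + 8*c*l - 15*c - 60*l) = c^2 + 4*c*l - 3*c - 12*l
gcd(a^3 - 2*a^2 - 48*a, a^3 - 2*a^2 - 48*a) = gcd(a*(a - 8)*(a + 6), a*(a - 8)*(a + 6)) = a^3 - 2*a^2 - 48*a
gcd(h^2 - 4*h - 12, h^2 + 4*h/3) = 1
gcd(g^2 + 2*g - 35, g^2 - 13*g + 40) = g - 5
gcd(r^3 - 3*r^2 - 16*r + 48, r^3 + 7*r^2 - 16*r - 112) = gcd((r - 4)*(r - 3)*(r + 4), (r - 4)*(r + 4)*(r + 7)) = r^2 - 16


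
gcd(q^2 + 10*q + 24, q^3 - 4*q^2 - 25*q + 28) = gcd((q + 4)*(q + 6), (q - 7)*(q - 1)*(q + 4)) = q + 4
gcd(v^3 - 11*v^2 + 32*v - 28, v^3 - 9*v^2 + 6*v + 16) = v - 2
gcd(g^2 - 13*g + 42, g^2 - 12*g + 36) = g - 6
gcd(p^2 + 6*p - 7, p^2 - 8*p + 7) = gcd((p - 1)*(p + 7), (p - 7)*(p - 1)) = p - 1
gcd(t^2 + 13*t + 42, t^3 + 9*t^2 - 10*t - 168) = t^2 + 13*t + 42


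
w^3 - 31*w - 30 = (w - 6)*(w + 1)*(w + 5)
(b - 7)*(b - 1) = b^2 - 8*b + 7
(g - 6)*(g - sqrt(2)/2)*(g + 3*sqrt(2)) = g^3 - 6*g^2 + 5*sqrt(2)*g^2/2 - 15*sqrt(2)*g - 3*g + 18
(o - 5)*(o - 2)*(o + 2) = o^3 - 5*o^2 - 4*o + 20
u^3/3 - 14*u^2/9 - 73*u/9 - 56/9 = (u/3 + 1/3)*(u - 8)*(u + 7/3)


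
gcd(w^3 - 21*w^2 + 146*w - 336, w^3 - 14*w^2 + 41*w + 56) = w^2 - 15*w + 56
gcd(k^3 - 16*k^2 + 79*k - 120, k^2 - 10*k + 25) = k - 5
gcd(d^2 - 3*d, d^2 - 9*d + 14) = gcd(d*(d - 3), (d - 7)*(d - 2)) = 1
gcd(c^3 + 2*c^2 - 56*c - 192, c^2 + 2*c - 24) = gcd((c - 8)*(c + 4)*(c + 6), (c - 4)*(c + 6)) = c + 6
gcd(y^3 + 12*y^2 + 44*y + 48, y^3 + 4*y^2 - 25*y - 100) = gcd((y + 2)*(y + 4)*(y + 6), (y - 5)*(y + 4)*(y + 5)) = y + 4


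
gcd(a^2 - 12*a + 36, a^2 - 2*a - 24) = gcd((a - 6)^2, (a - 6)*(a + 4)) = a - 6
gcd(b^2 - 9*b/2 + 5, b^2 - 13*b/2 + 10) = b - 5/2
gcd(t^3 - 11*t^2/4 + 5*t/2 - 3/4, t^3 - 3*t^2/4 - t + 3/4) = t^2 - 7*t/4 + 3/4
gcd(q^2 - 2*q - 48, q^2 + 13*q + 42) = q + 6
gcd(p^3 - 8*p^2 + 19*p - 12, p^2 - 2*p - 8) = p - 4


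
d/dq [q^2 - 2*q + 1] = 2*q - 2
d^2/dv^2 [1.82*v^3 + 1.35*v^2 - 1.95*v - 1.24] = 10.92*v + 2.7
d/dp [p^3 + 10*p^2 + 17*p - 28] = 3*p^2 + 20*p + 17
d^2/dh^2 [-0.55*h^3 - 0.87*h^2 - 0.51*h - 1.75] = -3.3*h - 1.74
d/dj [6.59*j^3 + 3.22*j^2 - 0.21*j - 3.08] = 19.77*j^2 + 6.44*j - 0.21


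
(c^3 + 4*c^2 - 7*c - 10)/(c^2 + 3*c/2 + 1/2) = 2*(c^2 + 3*c - 10)/(2*c + 1)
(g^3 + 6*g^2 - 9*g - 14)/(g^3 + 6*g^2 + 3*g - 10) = (g^3 + 6*g^2 - 9*g - 14)/(g^3 + 6*g^2 + 3*g - 10)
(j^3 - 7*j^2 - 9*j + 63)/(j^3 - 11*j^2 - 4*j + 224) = (j^2 - 9)/(j^2 - 4*j - 32)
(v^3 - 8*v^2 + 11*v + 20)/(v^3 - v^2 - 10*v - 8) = (v - 5)/(v + 2)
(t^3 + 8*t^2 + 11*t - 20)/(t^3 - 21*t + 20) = (t + 4)/(t - 4)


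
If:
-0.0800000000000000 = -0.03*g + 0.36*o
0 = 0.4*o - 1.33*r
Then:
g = 39.9*r + 2.66666666666667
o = 3.325*r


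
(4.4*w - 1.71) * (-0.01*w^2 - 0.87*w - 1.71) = -0.044*w^3 - 3.8109*w^2 - 6.0363*w + 2.9241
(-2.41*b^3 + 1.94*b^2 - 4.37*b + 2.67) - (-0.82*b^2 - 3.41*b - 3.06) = -2.41*b^3 + 2.76*b^2 - 0.96*b + 5.73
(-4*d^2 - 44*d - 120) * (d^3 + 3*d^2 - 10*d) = -4*d^5 - 56*d^4 - 212*d^3 + 80*d^2 + 1200*d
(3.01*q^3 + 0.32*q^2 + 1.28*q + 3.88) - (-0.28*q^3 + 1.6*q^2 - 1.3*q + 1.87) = 3.29*q^3 - 1.28*q^2 + 2.58*q + 2.01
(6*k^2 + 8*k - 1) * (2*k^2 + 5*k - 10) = 12*k^4 + 46*k^3 - 22*k^2 - 85*k + 10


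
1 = 1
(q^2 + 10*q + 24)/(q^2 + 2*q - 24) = (q + 4)/(q - 4)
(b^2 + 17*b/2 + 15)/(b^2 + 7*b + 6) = (b + 5/2)/(b + 1)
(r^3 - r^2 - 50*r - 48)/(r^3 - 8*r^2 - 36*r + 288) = (r + 1)/(r - 6)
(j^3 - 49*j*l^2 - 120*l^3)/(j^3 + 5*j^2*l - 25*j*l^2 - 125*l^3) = (j^2 - 5*j*l - 24*l^2)/(j^2 - 25*l^2)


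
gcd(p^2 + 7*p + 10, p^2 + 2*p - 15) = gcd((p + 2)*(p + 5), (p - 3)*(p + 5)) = p + 5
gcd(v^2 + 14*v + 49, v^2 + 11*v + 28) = v + 7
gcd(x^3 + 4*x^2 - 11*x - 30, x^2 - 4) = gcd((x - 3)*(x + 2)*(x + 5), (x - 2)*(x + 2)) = x + 2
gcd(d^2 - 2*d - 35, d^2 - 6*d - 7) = d - 7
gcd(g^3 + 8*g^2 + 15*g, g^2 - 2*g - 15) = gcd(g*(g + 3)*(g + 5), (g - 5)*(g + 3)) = g + 3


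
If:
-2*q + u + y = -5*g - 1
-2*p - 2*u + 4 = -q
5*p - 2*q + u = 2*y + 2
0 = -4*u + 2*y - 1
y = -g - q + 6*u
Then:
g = 75/178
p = 234/89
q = 306/89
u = 97/89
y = 477/178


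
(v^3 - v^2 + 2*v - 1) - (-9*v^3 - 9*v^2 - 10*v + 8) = 10*v^3 + 8*v^2 + 12*v - 9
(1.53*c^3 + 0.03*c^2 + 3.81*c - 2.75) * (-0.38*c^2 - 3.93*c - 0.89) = -0.5814*c^5 - 6.0243*c^4 - 2.9274*c^3 - 13.955*c^2 + 7.4166*c + 2.4475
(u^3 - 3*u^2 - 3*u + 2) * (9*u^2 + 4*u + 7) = 9*u^5 - 23*u^4 - 32*u^3 - 15*u^2 - 13*u + 14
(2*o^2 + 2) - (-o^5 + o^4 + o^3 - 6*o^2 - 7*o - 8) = o^5 - o^4 - o^3 + 8*o^2 + 7*o + 10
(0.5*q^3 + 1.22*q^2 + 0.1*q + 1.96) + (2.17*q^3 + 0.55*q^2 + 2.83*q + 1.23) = 2.67*q^3 + 1.77*q^2 + 2.93*q + 3.19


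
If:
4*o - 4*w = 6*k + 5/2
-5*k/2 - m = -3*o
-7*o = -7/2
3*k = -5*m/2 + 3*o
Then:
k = 9/13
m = -3/13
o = 1/2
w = -121/104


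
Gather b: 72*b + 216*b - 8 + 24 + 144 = 288*b + 160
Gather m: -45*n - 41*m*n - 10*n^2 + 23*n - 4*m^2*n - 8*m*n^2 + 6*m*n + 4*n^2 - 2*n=-4*m^2*n + m*(-8*n^2 - 35*n) - 6*n^2 - 24*n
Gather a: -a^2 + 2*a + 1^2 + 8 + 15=-a^2 + 2*a + 24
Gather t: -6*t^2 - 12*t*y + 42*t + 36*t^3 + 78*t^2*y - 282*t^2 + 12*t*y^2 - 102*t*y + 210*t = 36*t^3 + t^2*(78*y - 288) + t*(12*y^2 - 114*y + 252)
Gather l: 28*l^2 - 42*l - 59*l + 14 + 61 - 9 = 28*l^2 - 101*l + 66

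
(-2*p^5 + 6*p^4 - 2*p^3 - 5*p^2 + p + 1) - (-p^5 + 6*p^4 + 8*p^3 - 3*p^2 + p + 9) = -p^5 - 10*p^3 - 2*p^2 - 8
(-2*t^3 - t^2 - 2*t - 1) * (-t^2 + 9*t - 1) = 2*t^5 - 17*t^4 - 5*t^3 - 16*t^2 - 7*t + 1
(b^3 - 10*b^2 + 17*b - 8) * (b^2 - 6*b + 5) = b^5 - 16*b^4 + 82*b^3 - 160*b^2 + 133*b - 40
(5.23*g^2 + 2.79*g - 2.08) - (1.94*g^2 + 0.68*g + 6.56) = 3.29*g^2 + 2.11*g - 8.64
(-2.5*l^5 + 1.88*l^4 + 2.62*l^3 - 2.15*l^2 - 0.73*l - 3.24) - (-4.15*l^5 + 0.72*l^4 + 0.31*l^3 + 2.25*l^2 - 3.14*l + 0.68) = 1.65*l^5 + 1.16*l^4 + 2.31*l^3 - 4.4*l^2 + 2.41*l - 3.92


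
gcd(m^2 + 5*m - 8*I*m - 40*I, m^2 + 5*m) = m + 5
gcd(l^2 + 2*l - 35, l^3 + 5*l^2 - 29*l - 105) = l^2 + 2*l - 35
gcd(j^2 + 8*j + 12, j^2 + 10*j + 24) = j + 6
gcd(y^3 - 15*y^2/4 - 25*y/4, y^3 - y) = y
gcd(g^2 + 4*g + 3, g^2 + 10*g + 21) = g + 3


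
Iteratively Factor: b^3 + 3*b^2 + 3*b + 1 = (b + 1)*(b^2 + 2*b + 1) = (b + 1)^2*(b + 1)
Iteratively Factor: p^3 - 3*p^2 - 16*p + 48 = (p - 4)*(p^2 + p - 12) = (p - 4)*(p + 4)*(p - 3)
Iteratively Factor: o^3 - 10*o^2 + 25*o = (o - 5)*(o^2 - 5*o) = (o - 5)^2*(o)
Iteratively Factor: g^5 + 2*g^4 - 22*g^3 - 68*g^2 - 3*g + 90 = (g - 1)*(g^4 + 3*g^3 - 19*g^2 - 87*g - 90) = (g - 5)*(g - 1)*(g^3 + 8*g^2 + 21*g + 18) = (g - 5)*(g - 1)*(g + 2)*(g^2 + 6*g + 9) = (g - 5)*(g - 1)*(g + 2)*(g + 3)*(g + 3)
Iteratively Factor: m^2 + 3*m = (m + 3)*(m)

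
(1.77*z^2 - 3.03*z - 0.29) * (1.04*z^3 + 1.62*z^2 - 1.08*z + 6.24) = 1.8408*z^5 - 0.283799999999999*z^4 - 7.1218*z^3 + 13.8474*z^2 - 18.594*z - 1.8096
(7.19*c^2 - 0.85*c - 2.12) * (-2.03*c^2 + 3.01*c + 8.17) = -14.5957*c^4 + 23.3674*c^3 + 60.4874*c^2 - 13.3257*c - 17.3204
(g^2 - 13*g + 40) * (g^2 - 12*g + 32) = g^4 - 25*g^3 + 228*g^2 - 896*g + 1280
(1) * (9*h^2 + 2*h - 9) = 9*h^2 + 2*h - 9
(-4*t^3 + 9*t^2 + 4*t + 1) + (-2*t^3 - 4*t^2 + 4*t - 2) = -6*t^3 + 5*t^2 + 8*t - 1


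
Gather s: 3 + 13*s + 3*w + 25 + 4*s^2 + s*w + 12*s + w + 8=4*s^2 + s*(w + 25) + 4*w + 36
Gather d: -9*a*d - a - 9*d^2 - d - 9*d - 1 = -a - 9*d^2 + d*(-9*a - 10) - 1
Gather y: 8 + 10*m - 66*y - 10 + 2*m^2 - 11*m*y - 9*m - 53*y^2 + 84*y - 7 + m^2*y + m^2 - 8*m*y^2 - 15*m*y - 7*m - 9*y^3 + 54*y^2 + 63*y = 3*m^2 - 6*m - 9*y^3 + y^2*(1 - 8*m) + y*(m^2 - 26*m + 81) - 9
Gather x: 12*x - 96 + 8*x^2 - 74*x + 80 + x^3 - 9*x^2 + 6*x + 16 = x^3 - x^2 - 56*x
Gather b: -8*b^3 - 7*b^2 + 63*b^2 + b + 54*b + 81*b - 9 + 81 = -8*b^3 + 56*b^2 + 136*b + 72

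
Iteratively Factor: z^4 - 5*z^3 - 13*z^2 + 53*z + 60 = (z - 5)*(z^3 - 13*z - 12) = (z - 5)*(z + 1)*(z^2 - z - 12) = (z - 5)*(z + 1)*(z + 3)*(z - 4)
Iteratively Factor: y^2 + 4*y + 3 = (y + 1)*(y + 3)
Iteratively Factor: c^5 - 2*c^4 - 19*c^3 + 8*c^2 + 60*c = (c)*(c^4 - 2*c^3 - 19*c^2 + 8*c + 60) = c*(c + 3)*(c^3 - 5*c^2 - 4*c + 20) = c*(c + 2)*(c + 3)*(c^2 - 7*c + 10) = c*(c - 5)*(c + 2)*(c + 3)*(c - 2)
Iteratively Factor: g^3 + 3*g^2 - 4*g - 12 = (g - 2)*(g^2 + 5*g + 6) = (g - 2)*(g + 2)*(g + 3)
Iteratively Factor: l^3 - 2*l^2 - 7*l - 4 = (l - 4)*(l^2 + 2*l + 1) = (l - 4)*(l + 1)*(l + 1)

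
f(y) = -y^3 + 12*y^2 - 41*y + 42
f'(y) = -3*y^2 + 24*y - 41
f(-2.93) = 290.30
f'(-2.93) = -137.07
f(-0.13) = 47.53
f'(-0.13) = -44.17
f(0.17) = 35.37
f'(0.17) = -37.01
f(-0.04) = 43.66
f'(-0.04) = -41.96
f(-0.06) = 44.50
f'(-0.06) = -42.45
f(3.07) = 0.29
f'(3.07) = 4.41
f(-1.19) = 109.47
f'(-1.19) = -73.81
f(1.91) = 0.50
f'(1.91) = -6.10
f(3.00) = 0.00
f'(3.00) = 4.00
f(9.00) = -84.00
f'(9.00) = -68.00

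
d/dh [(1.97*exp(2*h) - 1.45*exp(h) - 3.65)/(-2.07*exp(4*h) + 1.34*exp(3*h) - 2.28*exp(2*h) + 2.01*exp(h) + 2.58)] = (8.1558*exp(5*h) - 11.6443*exp(4*h) - 26.336*exp(3*h) + 15.3267*exp(2*h) - 6.4788*exp(h) + 3.5955)*exp(h)/(4.2849*exp(8*h) - 5.5476*exp(7*h) + 11.2348*exp(6*h) - 14.4318*exp(5*h) - 0.0959999999999992*exp(4*h) - 2.2512*exp(3*h) - 7.7247*exp(2*h) + 10.3716*exp(h) + 6.6564)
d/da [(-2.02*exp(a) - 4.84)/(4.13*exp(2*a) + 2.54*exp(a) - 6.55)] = (8.3426*exp(2*a) + 39.9784*exp(a) + 25.5246)*exp(a)/(17.0569*exp(4*a) + 20.9804*exp(3*a) - 47.6514*exp(2*a) - 33.274*exp(a) + 42.9025)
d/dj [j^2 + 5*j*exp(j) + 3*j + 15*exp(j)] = 5*j*exp(j) + 2*j + 20*exp(j) + 3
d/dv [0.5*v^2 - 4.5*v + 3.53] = 1.0*v - 4.5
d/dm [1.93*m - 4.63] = 1.93000000000000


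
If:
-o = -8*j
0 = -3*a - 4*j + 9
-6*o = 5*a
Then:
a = 108/31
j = -45/124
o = -90/31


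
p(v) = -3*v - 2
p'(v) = -3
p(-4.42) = 11.26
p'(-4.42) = -3.00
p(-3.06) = 7.18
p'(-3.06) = -3.00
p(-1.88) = 3.64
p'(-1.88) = -3.00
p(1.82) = -7.46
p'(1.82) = -3.00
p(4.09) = -14.27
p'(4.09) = -3.00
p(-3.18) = 7.54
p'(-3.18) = -3.00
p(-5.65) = 14.95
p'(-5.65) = -3.00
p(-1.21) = 1.63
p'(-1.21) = -3.00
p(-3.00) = 7.00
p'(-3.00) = -3.00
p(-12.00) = 34.00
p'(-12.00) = -3.00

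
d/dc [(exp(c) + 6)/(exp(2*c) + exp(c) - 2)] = (-(exp(c) + 6)*(2*exp(c) + 1) + exp(2*c) + exp(c) - 2)*exp(c)/(exp(2*c) + exp(c) - 2)^2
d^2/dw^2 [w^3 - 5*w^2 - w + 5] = 6*w - 10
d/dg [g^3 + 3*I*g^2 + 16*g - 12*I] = 3*g^2 + 6*I*g + 16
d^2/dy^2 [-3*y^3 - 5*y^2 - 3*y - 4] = -18*y - 10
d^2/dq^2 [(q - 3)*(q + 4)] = 2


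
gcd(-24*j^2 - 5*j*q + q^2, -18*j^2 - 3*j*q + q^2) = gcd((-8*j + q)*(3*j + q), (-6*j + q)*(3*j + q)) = 3*j + q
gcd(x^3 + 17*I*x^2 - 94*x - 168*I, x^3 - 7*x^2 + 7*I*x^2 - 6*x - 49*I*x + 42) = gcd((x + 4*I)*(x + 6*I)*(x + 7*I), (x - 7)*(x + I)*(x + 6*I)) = x + 6*I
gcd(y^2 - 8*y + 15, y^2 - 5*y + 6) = y - 3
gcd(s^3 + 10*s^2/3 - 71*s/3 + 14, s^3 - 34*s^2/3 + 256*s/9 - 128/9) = s - 2/3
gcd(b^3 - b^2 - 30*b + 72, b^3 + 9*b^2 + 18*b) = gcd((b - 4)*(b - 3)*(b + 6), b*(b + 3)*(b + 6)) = b + 6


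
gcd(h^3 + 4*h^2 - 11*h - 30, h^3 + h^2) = 1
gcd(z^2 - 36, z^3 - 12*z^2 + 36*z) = z - 6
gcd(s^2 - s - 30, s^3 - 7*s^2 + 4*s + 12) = s - 6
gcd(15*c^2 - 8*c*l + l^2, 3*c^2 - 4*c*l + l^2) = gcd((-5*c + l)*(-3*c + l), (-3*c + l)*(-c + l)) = 3*c - l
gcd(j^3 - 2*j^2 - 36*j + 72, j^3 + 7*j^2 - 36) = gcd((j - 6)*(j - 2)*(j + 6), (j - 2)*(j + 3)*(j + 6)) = j^2 + 4*j - 12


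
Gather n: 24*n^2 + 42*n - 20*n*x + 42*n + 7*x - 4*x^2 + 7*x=24*n^2 + n*(84 - 20*x) - 4*x^2 + 14*x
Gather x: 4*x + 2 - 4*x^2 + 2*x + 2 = -4*x^2 + 6*x + 4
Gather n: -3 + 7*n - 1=7*n - 4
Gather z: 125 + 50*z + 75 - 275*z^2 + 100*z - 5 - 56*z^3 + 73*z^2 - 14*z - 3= -56*z^3 - 202*z^2 + 136*z + 192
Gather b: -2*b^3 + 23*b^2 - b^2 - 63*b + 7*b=-2*b^3 + 22*b^2 - 56*b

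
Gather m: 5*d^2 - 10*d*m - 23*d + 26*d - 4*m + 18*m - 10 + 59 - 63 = 5*d^2 + 3*d + m*(14 - 10*d) - 14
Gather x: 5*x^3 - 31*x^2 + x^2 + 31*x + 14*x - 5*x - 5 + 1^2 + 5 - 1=5*x^3 - 30*x^2 + 40*x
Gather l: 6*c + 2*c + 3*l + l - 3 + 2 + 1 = 8*c + 4*l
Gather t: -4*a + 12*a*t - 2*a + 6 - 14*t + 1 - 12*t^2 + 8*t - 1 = -6*a - 12*t^2 + t*(12*a - 6) + 6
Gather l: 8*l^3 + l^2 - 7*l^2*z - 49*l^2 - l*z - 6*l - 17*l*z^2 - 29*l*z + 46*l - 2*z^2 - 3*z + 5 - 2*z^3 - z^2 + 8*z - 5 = 8*l^3 + l^2*(-7*z - 48) + l*(-17*z^2 - 30*z + 40) - 2*z^3 - 3*z^2 + 5*z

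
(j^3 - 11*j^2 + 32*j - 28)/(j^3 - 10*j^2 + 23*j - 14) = (j - 2)/(j - 1)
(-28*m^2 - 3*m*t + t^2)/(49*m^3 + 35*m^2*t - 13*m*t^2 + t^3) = (4*m + t)/(-7*m^2 - 6*m*t + t^2)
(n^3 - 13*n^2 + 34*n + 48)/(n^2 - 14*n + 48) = n + 1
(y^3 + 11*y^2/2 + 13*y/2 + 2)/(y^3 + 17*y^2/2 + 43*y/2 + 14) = (2*y + 1)/(2*y + 7)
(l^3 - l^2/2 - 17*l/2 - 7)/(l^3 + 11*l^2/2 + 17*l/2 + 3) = (2*l^2 - 5*l - 7)/(2*l^2 + 7*l + 3)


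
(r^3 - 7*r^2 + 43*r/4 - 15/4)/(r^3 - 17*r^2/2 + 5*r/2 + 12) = (2*r^2 - 11*r + 5)/(2*(r^2 - 7*r - 8))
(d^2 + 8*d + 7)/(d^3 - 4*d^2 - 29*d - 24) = (d + 7)/(d^2 - 5*d - 24)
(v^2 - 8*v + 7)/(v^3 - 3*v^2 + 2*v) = (v - 7)/(v*(v - 2))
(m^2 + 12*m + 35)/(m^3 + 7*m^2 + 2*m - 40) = (m + 7)/(m^2 + 2*m - 8)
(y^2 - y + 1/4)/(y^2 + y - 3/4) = (2*y - 1)/(2*y + 3)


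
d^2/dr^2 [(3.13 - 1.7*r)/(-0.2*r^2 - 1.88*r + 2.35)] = ((0.4*r + 1.88)*(0.8*r + 3.76)*(1.7*r - 3.13) - (2.04*r + 5.14)*(0.2*r^2 + 1.88*r - 2.35))/(0.2*r^2 + 1.88*r - 2.35)^3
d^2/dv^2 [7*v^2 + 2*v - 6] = 14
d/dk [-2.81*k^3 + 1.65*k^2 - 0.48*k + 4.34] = -8.43*k^2 + 3.3*k - 0.48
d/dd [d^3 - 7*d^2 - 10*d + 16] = 3*d^2 - 14*d - 10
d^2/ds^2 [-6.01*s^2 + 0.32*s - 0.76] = -12.0200000000000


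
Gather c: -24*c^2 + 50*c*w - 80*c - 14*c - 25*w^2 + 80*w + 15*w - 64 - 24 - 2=-24*c^2 + c*(50*w - 94) - 25*w^2 + 95*w - 90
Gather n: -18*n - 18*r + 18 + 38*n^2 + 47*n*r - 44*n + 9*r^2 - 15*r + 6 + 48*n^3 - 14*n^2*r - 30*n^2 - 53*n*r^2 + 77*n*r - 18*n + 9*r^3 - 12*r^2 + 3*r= 48*n^3 + n^2*(8 - 14*r) + n*(-53*r^2 + 124*r - 80) + 9*r^3 - 3*r^2 - 30*r + 24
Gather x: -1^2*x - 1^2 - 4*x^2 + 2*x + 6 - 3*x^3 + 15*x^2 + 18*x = -3*x^3 + 11*x^2 + 19*x + 5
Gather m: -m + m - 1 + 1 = 0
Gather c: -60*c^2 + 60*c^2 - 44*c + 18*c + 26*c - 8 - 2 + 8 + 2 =0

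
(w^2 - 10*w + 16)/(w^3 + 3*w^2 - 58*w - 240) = (w - 2)/(w^2 + 11*w + 30)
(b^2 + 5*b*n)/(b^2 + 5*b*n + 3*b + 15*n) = b/(b + 3)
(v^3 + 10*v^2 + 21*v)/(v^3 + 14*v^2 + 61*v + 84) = v/(v + 4)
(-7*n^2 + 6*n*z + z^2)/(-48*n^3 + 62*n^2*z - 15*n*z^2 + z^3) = (7*n + z)/(48*n^2 - 14*n*z + z^2)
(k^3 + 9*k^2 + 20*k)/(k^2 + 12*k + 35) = k*(k + 4)/(k + 7)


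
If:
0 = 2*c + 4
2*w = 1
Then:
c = -2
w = 1/2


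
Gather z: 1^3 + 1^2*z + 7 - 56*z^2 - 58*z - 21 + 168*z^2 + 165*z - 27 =112*z^2 + 108*z - 40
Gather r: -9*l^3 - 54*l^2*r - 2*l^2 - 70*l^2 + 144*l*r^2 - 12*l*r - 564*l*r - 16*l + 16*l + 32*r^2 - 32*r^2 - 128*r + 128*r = -9*l^3 - 72*l^2 + 144*l*r^2 + r*(-54*l^2 - 576*l)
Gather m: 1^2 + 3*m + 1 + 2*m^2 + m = 2*m^2 + 4*m + 2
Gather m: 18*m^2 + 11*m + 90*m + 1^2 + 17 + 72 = 18*m^2 + 101*m + 90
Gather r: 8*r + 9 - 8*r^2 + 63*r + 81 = -8*r^2 + 71*r + 90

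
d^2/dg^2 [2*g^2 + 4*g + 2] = 4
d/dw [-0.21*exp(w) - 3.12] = -0.21*exp(w)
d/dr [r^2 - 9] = 2*r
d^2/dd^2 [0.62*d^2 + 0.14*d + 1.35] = 1.24000000000000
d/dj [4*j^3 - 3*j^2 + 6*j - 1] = 12*j^2 - 6*j + 6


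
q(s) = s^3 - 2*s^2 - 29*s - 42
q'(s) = 3*s^2 - 4*s - 29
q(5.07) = -110.12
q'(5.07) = 27.83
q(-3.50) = -7.88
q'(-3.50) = 21.75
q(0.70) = -62.94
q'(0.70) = -30.33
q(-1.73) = -2.99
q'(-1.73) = -13.10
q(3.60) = -125.66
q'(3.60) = -4.52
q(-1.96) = -0.37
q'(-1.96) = -9.64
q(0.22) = -48.47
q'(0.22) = -29.73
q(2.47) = -110.76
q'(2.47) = -20.58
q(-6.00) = -156.00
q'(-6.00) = 103.00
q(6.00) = -72.00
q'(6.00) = 55.00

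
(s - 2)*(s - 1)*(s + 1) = s^3 - 2*s^2 - s + 2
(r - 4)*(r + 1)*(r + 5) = r^3 + 2*r^2 - 19*r - 20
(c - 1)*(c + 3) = c^2 + 2*c - 3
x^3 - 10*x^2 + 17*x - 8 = (x - 8)*(x - 1)^2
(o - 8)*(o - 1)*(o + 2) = o^3 - 7*o^2 - 10*o + 16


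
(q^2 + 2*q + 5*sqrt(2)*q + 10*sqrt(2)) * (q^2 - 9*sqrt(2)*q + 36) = q^4 - 4*sqrt(2)*q^3 + 2*q^3 - 54*q^2 - 8*sqrt(2)*q^2 - 108*q + 180*sqrt(2)*q + 360*sqrt(2)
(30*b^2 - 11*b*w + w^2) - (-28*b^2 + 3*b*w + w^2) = 58*b^2 - 14*b*w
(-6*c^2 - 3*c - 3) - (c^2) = -7*c^2 - 3*c - 3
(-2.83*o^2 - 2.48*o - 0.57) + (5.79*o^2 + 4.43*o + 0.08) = 2.96*o^2 + 1.95*o - 0.49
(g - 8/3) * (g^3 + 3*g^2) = g^4 + g^3/3 - 8*g^2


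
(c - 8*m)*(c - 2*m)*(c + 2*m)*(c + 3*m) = c^4 - 5*c^3*m - 28*c^2*m^2 + 20*c*m^3 + 96*m^4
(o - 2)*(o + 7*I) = o^2 - 2*o + 7*I*o - 14*I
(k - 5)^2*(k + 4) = k^3 - 6*k^2 - 15*k + 100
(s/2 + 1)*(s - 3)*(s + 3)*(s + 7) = s^4/2 + 9*s^3/2 + 5*s^2/2 - 81*s/2 - 63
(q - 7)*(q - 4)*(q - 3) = q^3 - 14*q^2 + 61*q - 84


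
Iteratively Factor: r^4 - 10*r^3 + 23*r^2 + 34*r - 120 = (r - 5)*(r^3 - 5*r^2 - 2*r + 24) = (r - 5)*(r - 3)*(r^2 - 2*r - 8) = (r - 5)*(r - 4)*(r - 3)*(r + 2)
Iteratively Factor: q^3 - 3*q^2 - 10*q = (q)*(q^2 - 3*q - 10) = q*(q + 2)*(q - 5)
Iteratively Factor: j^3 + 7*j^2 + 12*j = (j)*(j^2 + 7*j + 12) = j*(j + 3)*(j + 4)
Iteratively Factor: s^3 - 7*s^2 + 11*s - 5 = (s - 1)*(s^2 - 6*s + 5) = (s - 1)^2*(s - 5)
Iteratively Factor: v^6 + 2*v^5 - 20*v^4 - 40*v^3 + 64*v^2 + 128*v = (v + 4)*(v^5 - 2*v^4 - 12*v^3 + 8*v^2 + 32*v) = (v + 2)*(v + 4)*(v^4 - 4*v^3 - 4*v^2 + 16*v) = (v - 2)*(v + 2)*(v + 4)*(v^3 - 2*v^2 - 8*v) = (v - 4)*(v - 2)*(v + 2)*(v + 4)*(v^2 + 2*v) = (v - 4)*(v - 2)*(v + 2)^2*(v + 4)*(v)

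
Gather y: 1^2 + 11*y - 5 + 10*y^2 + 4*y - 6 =10*y^2 + 15*y - 10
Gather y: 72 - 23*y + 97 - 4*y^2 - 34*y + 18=-4*y^2 - 57*y + 187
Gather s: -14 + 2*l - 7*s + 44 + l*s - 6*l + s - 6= -4*l + s*(l - 6) + 24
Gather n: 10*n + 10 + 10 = 10*n + 20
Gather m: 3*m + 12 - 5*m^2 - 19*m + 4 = -5*m^2 - 16*m + 16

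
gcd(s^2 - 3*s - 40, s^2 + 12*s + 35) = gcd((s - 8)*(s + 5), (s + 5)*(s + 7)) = s + 5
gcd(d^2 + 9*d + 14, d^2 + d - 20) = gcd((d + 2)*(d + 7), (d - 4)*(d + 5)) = 1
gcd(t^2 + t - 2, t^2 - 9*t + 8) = t - 1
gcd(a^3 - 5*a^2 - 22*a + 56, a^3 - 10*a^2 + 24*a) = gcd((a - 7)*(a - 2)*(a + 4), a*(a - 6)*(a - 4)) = 1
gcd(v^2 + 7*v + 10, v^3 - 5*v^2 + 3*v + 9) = 1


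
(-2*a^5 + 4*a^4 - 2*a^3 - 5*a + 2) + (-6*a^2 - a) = -2*a^5 + 4*a^4 - 2*a^3 - 6*a^2 - 6*a + 2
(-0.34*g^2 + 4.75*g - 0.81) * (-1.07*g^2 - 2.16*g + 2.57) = 0.3638*g^4 - 4.3481*g^3 - 10.2671*g^2 + 13.9571*g - 2.0817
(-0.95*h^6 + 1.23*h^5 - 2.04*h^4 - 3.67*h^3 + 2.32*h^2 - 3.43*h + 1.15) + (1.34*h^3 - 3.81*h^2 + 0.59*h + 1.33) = -0.95*h^6 + 1.23*h^5 - 2.04*h^4 - 2.33*h^3 - 1.49*h^2 - 2.84*h + 2.48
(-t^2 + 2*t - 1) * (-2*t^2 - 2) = 2*t^4 - 4*t^3 + 4*t^2 - 4*t + 2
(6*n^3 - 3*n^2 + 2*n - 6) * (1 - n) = -6*n^4 + 9*n^3 - 5*n^2 + 8*n - 6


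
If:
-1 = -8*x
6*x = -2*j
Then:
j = -3/8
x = 1/8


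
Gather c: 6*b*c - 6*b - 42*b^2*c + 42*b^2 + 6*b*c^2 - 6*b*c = -42*b^2*c + 42*b^2 + 6*b*c^2 - 6*b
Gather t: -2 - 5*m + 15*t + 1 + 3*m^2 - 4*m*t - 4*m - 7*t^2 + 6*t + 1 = 3*m^2 - 9*m - 7*t^2 + t*(21 - 4*m)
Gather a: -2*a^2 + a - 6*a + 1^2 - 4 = -2*a^2 - 5*a - 3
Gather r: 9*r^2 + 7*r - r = 9*r^2 + 6*r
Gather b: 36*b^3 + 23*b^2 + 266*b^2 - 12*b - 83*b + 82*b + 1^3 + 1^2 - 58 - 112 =36*b^3 + 289*b^2 - 13*b - 168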